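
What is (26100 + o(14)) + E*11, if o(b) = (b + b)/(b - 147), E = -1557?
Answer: 170483/19 ≈ 8972.8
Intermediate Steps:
o(b) = 2*b/(-147 + b) (o(b) = (2*b)/(-147 + b) = 2*b/(-147 + b))
(26100 + o(14)) + E*11 = (26100 + 2*14/(-147 + 14)) - 1557*11 = (26100 + 2*14/(-133)) - 17127 = (26100 + 2*14*(-1/133)) - 17127 = (26100 - 4/19) - 17127 = 495896/19 - 17127 = 170483/19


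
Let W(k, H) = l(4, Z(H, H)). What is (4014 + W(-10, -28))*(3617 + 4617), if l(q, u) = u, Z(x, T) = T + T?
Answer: 32590172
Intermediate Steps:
Z(x, T) = 2*T
W(k, H) = 2*H
(4014 + W(-10, -28))*(3617 + 4617) = (4014 + 2*(-28))*(3617 + 4617) = (4014 - 56)*8234 = 3958*8234 = 32590172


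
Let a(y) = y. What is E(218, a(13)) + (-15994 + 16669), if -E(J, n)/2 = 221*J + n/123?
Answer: -11768789/123 ≈ -95681.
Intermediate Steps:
E(J, n) = -442*J - 2*n/123 (E(J, n) = -2*(221*J + n/123) = -442*J - 2*n/123)
E(218, a(13)) + (-15994 + 16669) = (-442*218 - 2/123*13) + (-15994 + 16669) = (-96356 - 26/123) + 675 = -11851814/123 + 675 = -11768789/123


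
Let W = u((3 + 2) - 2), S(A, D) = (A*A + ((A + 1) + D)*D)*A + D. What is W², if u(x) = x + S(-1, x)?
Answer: 16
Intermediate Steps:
S(A, D) = D + A*(A² + D*(1 + A + D)) (S(A, D) = (A² + ((1 + A) + D)*D)*A + D = (A² + (1 + A + D)*D)*A + D = (A² + D*(1 + A + D))*A + D = A*(A² + D*(1 + A + D)) + D = D + A*(A² + D*(1 + A + D)))
u(x) = -1 - x² + 2*x (u(x) = x + (x + (-1)³ - x - x² + x*(-1)²) = x + (x - 1 - x - x² + x*1) = x + (x - 1 - x - x² + x) = x + (-1 + x - x²) = -1 - x² + 2*x)
W = -4 (W = -1 - ((3 + 2) - 2)² + 2*((3 + 2) - 2) = -1 - (5 - 2)² + 2*(5 - 2) = -1 - 1*3² + 2*3 = -1 - 1*9 + 6 = -1 - 9 + 6 = -4)
W² = (-4)² = 16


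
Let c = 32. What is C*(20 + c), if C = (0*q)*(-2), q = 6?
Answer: 0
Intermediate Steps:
C = 0 (C = (0*6)*(-2) = 0*(-2) = 0)
C*(20 + c) = 0*(20 + 32) = 0*52 = 0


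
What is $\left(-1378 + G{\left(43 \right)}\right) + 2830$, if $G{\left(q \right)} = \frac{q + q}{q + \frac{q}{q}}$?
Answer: $\frac{31987}{22} \approx 1454.0$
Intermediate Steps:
$G{\left(q \right)} = \frac{2 q}{1 + q}$ ($G{\left(q \right)} = \frac{2 q}{q + 1} = \frac{2 q}{1 + q}$)
$\left(-1378 + G{\left(43 \right)}\right) + 2830 = \left(-1378 + 2 \cdot 43 \frac{1}{1 + 43}\right) + 2830 = \left(-1378 + 2 \cdot 43 \cdot \frac{1}{44}\right) + 2830 = \left(-1378 + \frac{43}{22}\right) + 2830 = - \frac{30273}{22} + 2830 = \frac{31987}{22}$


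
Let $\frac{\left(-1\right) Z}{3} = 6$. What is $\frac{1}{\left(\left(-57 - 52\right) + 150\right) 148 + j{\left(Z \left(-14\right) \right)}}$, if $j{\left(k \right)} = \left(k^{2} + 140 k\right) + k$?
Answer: $\frac{1}{105104} \approx 9.5144 \cdot 10^{-6}$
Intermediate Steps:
$Z = -18$ ($Z = \left(-3\right) 6 = -18$)
$j{\left(k \right)} = k^{2} + 141 k$
$\frac{1}{\left(\left(-57 - 52\right) + 150\right) 148 + j{\left(Z \left(-14\right) \right)}} = \frac{1}{\left(\left(-57 - 52\right) + 150\right) 148 + \left(-18\right) \left(-14\right) \left(141 - -252\right)} = \frac{1}{\left(-109 + 150\right) 148 + 252 \left(141 + 252\right)} = \frac{1}{41 \cdot 148 + 252 \cdot 393} = \frac{1}{6068 + 99036} = \frac{1}{105104}$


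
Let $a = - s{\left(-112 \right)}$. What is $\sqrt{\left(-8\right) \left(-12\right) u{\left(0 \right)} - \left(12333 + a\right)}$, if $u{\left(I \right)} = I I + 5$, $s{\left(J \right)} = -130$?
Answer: $i \sqrt{11983} \approx 109.47 i$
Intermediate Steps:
$u{\left(I \right)} = 5 + I^{2}$ ($u{\left(I \right)} = I^{2} + 5 = 5 + I^{2}$)
$a = 130$ ($a = \left(-1\right) \left(-130\right) = 130$)
$\sqrt{\left(-8\right) \left(-12\right) u{\left(0 \right)} - \left(12333 + a\right)} = \sqrt{\left(-8\right) \left(-12\right) \left(5 + 0^{2}\right) - 12463} = \sqrt{96 \left(5 + 0\right) - 12463} = \sqrt{96 \cdot 5 - 12463} = \sqrt{480 - 12463} = \sqrt{-11983} = i \sqrt{11983}$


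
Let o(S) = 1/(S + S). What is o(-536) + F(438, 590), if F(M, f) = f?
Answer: 632479/1072 ≈ 590.00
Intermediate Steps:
o(S) = 1/(2*S)
o(-536) + F(438, 590) = (1/2)/(-536) + 590 = (1/2)*(-1/536) + 590 = -1/1072 + 590 = 632479/1072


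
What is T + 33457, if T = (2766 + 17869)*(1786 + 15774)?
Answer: 362384057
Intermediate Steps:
T = 362350600 (T = 20635*17560 = 362350600)
T + 33457 = 362350600 + 33457 = 362384057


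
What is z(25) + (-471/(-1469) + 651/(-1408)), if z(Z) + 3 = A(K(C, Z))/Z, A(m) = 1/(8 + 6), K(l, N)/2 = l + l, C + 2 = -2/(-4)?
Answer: -1136152049/361961600 ≈ -3.1389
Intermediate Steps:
C = -3/2 (C = -2 - 2/(-4) = -2 - 2*(-¼) = -2 + ½ = -3/2 ≈ -1.5000)
K(l, N) = 4*l (K(l, N) = 2*(l + l) = 2*(2*l) = 4*l)
A(m) = 1/14
z(Z) = -3 + 1/(14*Z)
z(25) + (-471/(-1469) + 651/(-1408)) = (-3 + (1/14)/25) + (-471/(-1469) + 651/(-1408)) = (-3 + (1/14)*(1/25)) + (-471*(-1/1469) + 651*(-1/1408)) = (-3 + 1/350) + (471/1469 - 651/1408) = -1049/350 - 293151/2068352 = -1136152049/361961600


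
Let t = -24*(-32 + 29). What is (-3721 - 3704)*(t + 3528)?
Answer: -26730000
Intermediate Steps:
t = 72 (t = -24*(-3) = 72)
(-3721 - 3704)*(t + 3528) = (-3721 - 3704)*(72 + 3528) = -7425*3600 = -26730000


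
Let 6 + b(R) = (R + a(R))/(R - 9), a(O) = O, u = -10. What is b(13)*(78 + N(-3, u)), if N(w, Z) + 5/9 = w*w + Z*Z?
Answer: 839/9 ≈ 93.222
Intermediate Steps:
N(w, Z) = -5/9 + Z² + w² (N(w, Z) = -5/9 + (w*w + Z*Z) = -5/9 + (w² + Z²) = -5/9 + (Z² + w²) = -5/9 + Z² + w²)
b(R) = -6 + 2*R/(-9 + R) (b(R) = -6 + (R + R)/(R - 9) = -6 + (2*R)/(-9 + R) = -6 + 2*R/(-9 + R))
b(13)*(78 + N(-3, u)) = (2*(27 - 2*13)/(-9 + 13))*(78 + (-5/9 + (-10)² + (-3)²)) = (2*(27 - 26)/4)*(78 + (-5/9 + 100 + 9)) = (2*(¼)*1)*(78 + 976/9) = (½)*(1678/9) = 839/9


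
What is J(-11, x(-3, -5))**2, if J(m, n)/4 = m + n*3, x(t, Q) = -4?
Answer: 8464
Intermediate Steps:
J(m, n) = 4*m + 12*n (J(m, n) = 4*(m + n*3) = 4*(m + 3*n) = 4*m + 12*n)
J(-11, x(-3, -5))**2 = (4*(-11) + 12*(-4))**2 = (-44 - 48)**2 = (-92)**2 = 8464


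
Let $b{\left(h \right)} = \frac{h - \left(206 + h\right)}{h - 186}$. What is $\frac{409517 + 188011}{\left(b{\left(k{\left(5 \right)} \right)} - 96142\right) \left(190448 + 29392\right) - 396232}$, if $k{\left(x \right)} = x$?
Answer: $- \frac{13519071}{478202074829} \approx -2.8271 \cdot 10^{-5}$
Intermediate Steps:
$b{\left(h \right)} = - \frac{206}{-186 + h}$
$\frac{409517 + 188011}{\left(b{\left(k{\left(5 \right)} \right)} - 96142\right) \left(190448 + 29392\right) - 396232} = \frac{409517 + 188011}{\left(- \frac{206}{-186 + 5} - 96142\right) \left(190448 + 29392\right) - 396232} = \frac{597528}{\left(- \frac{206}{-181} - 96142\right) 219840 - 396232} = \frac{597528}{\left(\left(-206\right) \left(- \frac{1}{181}\right) - 96142\right) 219840 - 396232} = \frac{597528}{\left(\frac{206}{181} - 96142\right) 219840 - 396232} = \frac{597528}{\left(- \frac{17401496}{181}\right) 219840 - 396232} = \frac{597528}{- \frac{3825544880640}{181} - 396232} = \frac{597528}{- \frac{3825616598632}{181}} = 597528 \left(- \frac{181}{3825616598632}\right) = - \frac{13519071}{478202074829}$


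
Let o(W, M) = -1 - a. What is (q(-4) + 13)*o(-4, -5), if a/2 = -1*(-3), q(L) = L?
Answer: -63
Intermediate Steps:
a = 6 (a = 2*(-1*(-3)) = 2*3 = 6)
o(W, M) = -7 (o(W, M) = -1 - 1*6 = -1 - 6 = -7)
(q(-4) + 13)*o(-4, -5) = (-4 + 13)*(-7) = 9*(-7) = -63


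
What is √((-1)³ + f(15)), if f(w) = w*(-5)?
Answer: 2*I*√19 ≈ 8.7178*I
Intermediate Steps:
f(w) = -5*w
√((-1)³ + f(15)) = √((-1)³ - 5*15) = √(-1 - 75) = √(-76) = 2*I*√19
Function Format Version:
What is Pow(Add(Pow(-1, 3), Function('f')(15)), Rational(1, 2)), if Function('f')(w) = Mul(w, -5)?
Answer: Mul(2, I, Pow(19, Rational(1, 2))) ≈ Mul(8.7178, I)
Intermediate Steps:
Function('f')(w) = Mul(-5, w)
Pow(Add(Pow(-1, 3), Function('f')(15)), Rational(1, 2)) = Pow(Add(Pow(-1, 3), Mul(-5, 15)), Rational(1, 2)) = Pow(Add(-1, -75), Rational(1, 2)) = Pow(-76, Rational(1, 2)) = Mul(2, I, Pow(19, Rational(1, 2)))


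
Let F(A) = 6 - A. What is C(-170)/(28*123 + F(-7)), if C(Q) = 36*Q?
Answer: -6120/3457 ≈ -1.7703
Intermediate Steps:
C(-170)/(28*123 + F(-7)) = (36*(-170))/(28*123 + (6 - 1*(-7))) = -6120/(3444 + (6 + 7)) = -6120/(3444 + 13) = -6120/3457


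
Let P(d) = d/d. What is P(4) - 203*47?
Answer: -9540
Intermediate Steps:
P(d) = 1
P(4) - 203*47 = 1 - 203*47 = 1 - 9541 = -9540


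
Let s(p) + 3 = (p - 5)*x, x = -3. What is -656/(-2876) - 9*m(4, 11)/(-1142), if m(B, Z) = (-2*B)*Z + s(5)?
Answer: -401573/821098 ≈ -0.48907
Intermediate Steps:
s(p) = 12 - 3*p (s(p) = -3 + (p - 5)*(-3) = -3 + (-5 + p)*(-3) = -3 + (15 - 3*p) = 12 - 3*p)
m(B, Z) = -3 - 2*B*Z (m(B, Z) = (-2*B)*Z + (12 - 3*5) = -2*B*Z + (12 - 15) = -2*B*Z - 3 = -3 - 2*B*Z)
-656/(-2876) - 9*m(4, 11)/(-1142) = -656/(-2876) - 9*(-3 - 2*4*11)/(-1142) = -656*(-1/2876) - 9*(-3 - 88)*(-1/1142) = 164/719 - 9*(-91)*(-1/1142) = 164/719 + 819*(-1/1142) = 164/719 - 819/1142 = -401573/821098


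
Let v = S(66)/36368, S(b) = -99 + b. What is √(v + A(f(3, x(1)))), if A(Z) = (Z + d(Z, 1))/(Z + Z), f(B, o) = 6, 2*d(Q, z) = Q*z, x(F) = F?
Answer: 3*√6880371/9092 ≈ 0.86550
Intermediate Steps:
d(Q, z) = Q*z/2 (d(Q, z) = (Q*z)/2 = Q*z/2)
A(Z) = ¾ (A(Z) = (Z + (½)*Z*1)/(Z + Z) = (Z + Z/2)/((2*Z)) = (3*Z/2)*(1/(2*Z)) = ¾)
v = -33/36368 (v = (-99 + 66)/36368 = -33*1/36368 = -33/36368 ≈ -0.00090739)
√(v + A(f(3, x(1)))) = √(-33/36368 + ¾) = √(27243/36368) = 3*√6880371/9092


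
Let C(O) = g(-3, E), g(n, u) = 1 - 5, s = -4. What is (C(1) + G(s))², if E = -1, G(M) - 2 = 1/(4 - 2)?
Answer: 9/4 ≈ 2.2500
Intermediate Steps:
G(M) = 5/2 (G(M) = 2 + 1/(4 - 2) = 2 + 1/2 = 2 + ½ = 5/2)
g(n, u) = -4
C(O) = -4
(C(1) + G(s))² = (-4 + 5/2)² = (-3/2)² = 9/4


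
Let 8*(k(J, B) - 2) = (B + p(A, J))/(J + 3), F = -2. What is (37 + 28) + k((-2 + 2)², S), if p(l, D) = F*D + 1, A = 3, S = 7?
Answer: 202/3 ≈ 67.333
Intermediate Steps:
p(l, D) = 1 - 2*D (p(l, D) = -2*D + 1 = 1 - 2*D)
k(J, B) = 2 + (1 + B - 2*J)/(8*(3 + J)) (k(J, B) = 2 + ((B + (1 - 2*J))/(J + 3))/8 = 2 + ((1 + B - 2*J)/(3 + J))/8 = 2 + (1 + B - 2*J)/(8*(3 + J)))
(37 + 28) + k((-2 + 2)², S) = (37 + 28) + (49 + 7 + 14*(-2 + 2)²)/(8*(3 + (-2 + 2)²)) = 65 + (49 + 7 + 14*0²)/(8*(3 + 0²)) = 65 + (49 + 7 + 14*0)/(8*(3 + 0)) = 65 + (⅛)*(49 + 7 + 0)/3 = 65 + (⅛)*(⅓)*56 = 65 + 7/3 = 202/3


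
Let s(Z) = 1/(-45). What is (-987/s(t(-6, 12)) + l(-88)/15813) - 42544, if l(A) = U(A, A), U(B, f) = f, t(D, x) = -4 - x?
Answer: 29586035/15813 ≈ 1871.0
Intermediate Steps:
l(A) = A
s(Z) = -1/45
(-987/s(t(-6, 12)) + l(-88)/15813) - 42544 = (-987/(-1/45) - 88/15813) - 42544 = (-987*(-45) - 88*1/15813) - 42544 = (44415 - 88/15813) - 42544 = 702334307/15813 - 42544 = 29586035/15813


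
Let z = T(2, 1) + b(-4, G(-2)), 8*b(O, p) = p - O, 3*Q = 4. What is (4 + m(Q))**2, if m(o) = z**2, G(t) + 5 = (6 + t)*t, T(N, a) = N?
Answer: 93025/4096 ≈ 22.711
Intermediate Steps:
Q = 4/3 (Q = (1/3)*4 = 4/3 ≈ 1.3333)
G(t) = -5 + t*(6 + t) (G(t) = -5 + (6 + t)*t = -5 + t*(6 + t))
b(O, p) = -O/8 + p/8 (b(O, p) = (p - O)/8 = -O/8 + p/8)
z = 7/8 (z = 2 + (-1/8*(-4) + (-5 + (-2)**2 + 6*(-2))/8) = 2 + (1/2 + (-5 + 4 - 12)/8) = 2 + (1/2 + (1/8)*(-13)) = 2 + (1/2 - 13/8) = 2 - 9/8 = 7/8 ≈ 0.87500)
m(o) = 49/64 (m(o) = (7/8)**2 = 49/64)
(4 + m(Q))**2 = (4 + 49/64)**2 = (305/64)**2 = 93025/4096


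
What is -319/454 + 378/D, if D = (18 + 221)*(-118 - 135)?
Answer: -19460585/27452018 ≈ -0.70889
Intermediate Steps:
D = -60467 (D = 239*(-253) = -60467)
-319/454 + 378/D = -319/454 + 378/(-60467) = -319*1/454 + 378*(-1/60467) = -319/454 - 378/60467 = -19460585/27452018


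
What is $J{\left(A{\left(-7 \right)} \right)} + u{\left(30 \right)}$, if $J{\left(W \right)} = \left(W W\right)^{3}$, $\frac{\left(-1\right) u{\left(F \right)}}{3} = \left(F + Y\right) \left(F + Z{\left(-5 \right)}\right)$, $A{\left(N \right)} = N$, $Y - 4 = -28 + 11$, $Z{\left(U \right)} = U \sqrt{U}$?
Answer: $116119 + 255 i \sqrt{5} \approx 1.1612 \cdot 10^{5} + 570.2 i$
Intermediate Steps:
$Z{\left(U \right)} = U^{\frac{3}{2}}$
$Y = -13$ ($Y = 4 + \left(-28 + 11\right) = 4 - 17 = -13$)
$u{\left(F \right)} = - 3 \left(-13 + F\right) \left(F - 5 i \sqrt{5}\right)$ ($u{\left(F \right)} = - 3 \left(F - 13\right) \left(F + \left(-5\right)^{\frac{3}{2}}\right) = - 3 \left(-13 + F\right) \left(F - 5 i \sqrt{5}\right)$)
$J{\left(W \right)} = W^{6}$ ($J{\left(W \right)} = \left(W^{2}\right)^{3} = W^{6}$)
$J{\left(A{\left(-7 \right)} \right)} + u{\left(30 \right)} = \left(-7\right)^{6} + \left(- 3 \cdot 30^{2} + 39 \cdot 30 - 195 i \sqrt{5} + 15 i 30 \sqrt{5}\right) = 117649 + \left(\left(-3\right) 900 + 1170 - 195 i \sqrt{5} + 450 i \sqrt{5}\right) = 117649 + \left(-2700 + 1170 - 195 i \sqrt{5} + 450 i \sqrt{5}\right) = 117649 - \left(1530 - 255 i \sqrt{5}\right) = 116119 + 255 i \sqrt{5}$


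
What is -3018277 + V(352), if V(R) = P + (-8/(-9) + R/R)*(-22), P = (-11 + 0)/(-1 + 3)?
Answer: -54329833/18 ≈ -3.0183e+6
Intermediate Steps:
P = -11/2 ≈ -5.5000
V(R) = -847/18 (V(R) = -11/2 + (-8/(-9) + R/R)*(-22) = -11/2 + (-8*(-⅑) + 1)*(-22) = -11/2 + (8/9 + 1)*(-22) = -11/2 + (17/9)*(-22) = -11/2 - 374/9 = -847/18)
-3018277 + V(352) = -3018277 - 847/18 = -54329833/18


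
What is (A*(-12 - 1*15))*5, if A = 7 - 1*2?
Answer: -675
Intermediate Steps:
A = 5 (A = 7 - 2 = 5)
(A*(-12 - 1*15))*5 = (5*(-12 - 1*15))*5 = (5*(-12 - 15))*5 = (5*(-27))*5 = -135*5 = -675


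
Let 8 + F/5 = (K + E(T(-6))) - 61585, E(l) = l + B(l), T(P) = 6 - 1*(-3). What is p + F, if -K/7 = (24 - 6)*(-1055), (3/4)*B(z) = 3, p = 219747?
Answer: 576497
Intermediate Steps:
T(P) = 9 (T(P) = 6 + 3 = 9)
B(z) = 4 (B(z) = (4/3)*3 = 4)
E(l) = 4 + l (E(l) = l + 4 = 4 + l)
K = 132930 (K = -7*(24 - 6)*(-1055) = -126*(-1055) = -7*(-18990) = 132930)
F = 356750 (F = -40 + 5*((132930 + (4 + 9)) - 61585) = -40 + 5*((132930 + 13) - 61585) = -40 + 5*(132943 - 61585) = -40 + 5*71358 = -40 + 356790 = 356750)
p + F = 219747 + 356750 = 576497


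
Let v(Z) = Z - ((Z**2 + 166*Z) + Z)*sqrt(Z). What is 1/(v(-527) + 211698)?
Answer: 211171/19013261708041 + 189720*I*sqrt(527)/19013261708041 ≈ 1.1107e-8 + 2.2907e-7*I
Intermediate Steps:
v(Z) = Z - sqrt(Z)*(Z**2 + 167*Z) (v(Z) = Z - (Z**2 + 167*Z)*sqrt(Z) = Z - sqrt(Z)*(Z**2 + 167*Z))
1/(v(-527) + 211698) = 1/((-527 - (-527)**(5/2) - (-88009)*I*sqrt(527)) + 211698) = 1/((-527 - 277729*I*sqrt(527) - (-88009)*I*sqrt(527)) + 211698) = 1/((-527 - 277729*I*sqrt(527) + 88009*I*sqrt(527)) + 211698) = 1/((-527 - 189720*I*sqrt(527)) + 211698) = 1/(211171 - 189720*I*sqrt(527))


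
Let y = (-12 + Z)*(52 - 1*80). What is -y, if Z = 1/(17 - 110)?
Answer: -31276/93 ≈ -336.30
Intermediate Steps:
Z = -1/93 (Z = 1/(-93) = -1/93 ≈ -0.010753)
y = 31276/93 (y = (-12 - 1/93)*(52 - 1*80) = -1117*(52 - 80)/93 = -1117/93*(-28) = 31276/93 ≈ 336.30)
-y = -1*31276/93 = -31276/93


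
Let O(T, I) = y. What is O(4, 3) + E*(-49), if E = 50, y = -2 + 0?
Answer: -2452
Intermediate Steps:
y = -2
O(T, I) = -2
O(4, 3) + E*(-49) = -2 + 50*(-49) = -2 - 2450 = -2452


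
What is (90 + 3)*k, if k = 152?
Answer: 14136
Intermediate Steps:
(90 + 3)*k = (90 + 3)*152 = 93*152 = 14136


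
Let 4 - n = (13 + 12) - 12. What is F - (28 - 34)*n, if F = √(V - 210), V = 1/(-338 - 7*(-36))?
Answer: -54 + I*√1553246/86 ≈ -54.0 + 14.492*I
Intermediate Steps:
n = -9 (n = 4 - ((13 + 12) - 12) = 4 - (25 - 12) = 4 - 1*13 = 4 - 13 = -9)
V = -1/86 (V = 1/(-338 + 252) = 1/(-86) = -1/86 ≈ -0.011628)
F = I*√1553246/86 (F = √(-1/86 - 210) = √(-18061/86) = I*√1553246/86 ≈ 14.492*I)
F - (28 - 34)*n = I*√1553246/86 - (28 - 34)*(-9) = I*√1553246/86 - (-6)*(-9) = I*√1553246/86 - 1*54 = I*√1553246/86 - 54 = -54 + I*√1553246/86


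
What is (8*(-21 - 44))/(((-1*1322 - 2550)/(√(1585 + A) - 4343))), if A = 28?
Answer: -282295/484 + 65*√1613/484 ≈ -577.86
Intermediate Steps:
(8*(-21 - 44))/(((-1*1322 - 2550)/(√(1585 + A) - 4343))) = (8*(-21 - 44))/(((-1*1322 - 2550)/(√(1585 + 28) - 4343))) = (8*(-65))/(((-1322 - 2550)/(√1613 - 4343))) = -(282295/484 - 65*√1613/484) = -520*(4343/3872 - √1613/3872) = -282295/484 + 65*√1613/484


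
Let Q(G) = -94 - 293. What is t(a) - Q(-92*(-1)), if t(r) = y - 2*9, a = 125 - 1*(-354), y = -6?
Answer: 363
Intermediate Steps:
a = 479 (a = 125 + 354 = 479)
Q(G) = -387
t(r) = -24 (t(r) = -6 - 2*9 = -6 - 18 = -24)
t(a) - Q(-92*(-1)) = -24 - 1*(-387) = -24 + 387 = 363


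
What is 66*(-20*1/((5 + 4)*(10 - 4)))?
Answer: -220/9 ≈ -24.444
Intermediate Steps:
66*(-20*1/((5 + 4)*(10 - 4))) = 66*(-20/(6*9)) = 66*(-20/54) = 66*(-20*1/54) = 66*(-10/27) = -220/9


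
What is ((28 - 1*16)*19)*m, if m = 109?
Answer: 24852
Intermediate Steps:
((28 - 1*16)*19)*m = ((28 - 1*16)*19)*109 = ((28 - 16)*19)*109 = (12*19)*109 = 228*109 = 24852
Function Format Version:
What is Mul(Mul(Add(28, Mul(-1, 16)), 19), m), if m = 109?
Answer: 24852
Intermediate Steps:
Mul(Mul(Add(28, Mul(-1, 16)), 19), m) = Mul(Mul(Add(28, Mul(-1, 16)), 19), 109) = Mul(Mul(Add(28, -16), 19), 109) = Mul(Mul(12, 19), 109) = Mul(228, 109) = 24852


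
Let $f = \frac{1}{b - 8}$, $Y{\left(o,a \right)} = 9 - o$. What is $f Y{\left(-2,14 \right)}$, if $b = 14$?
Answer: $\frac{11}{6} \approx 1.8333$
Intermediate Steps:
$f = \frac{1}{6}$ ($f = \frac{1}{14 - 8} = \frac{1}{6} \approx 0.16667$)
$f Y{\left(-2,14 \right)} = \frac{9 - -2}{6} = \frac{9 + 2}{6} = \frac{1}{6} \cdot 11 = \frac{11}{6}$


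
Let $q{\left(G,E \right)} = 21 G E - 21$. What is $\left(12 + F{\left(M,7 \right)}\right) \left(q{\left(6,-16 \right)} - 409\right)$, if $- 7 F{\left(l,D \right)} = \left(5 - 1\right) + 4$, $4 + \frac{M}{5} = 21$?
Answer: $- \frac{185896}{7} \approx -26557.0$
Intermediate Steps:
$M = 85$ ($M = -20 + 5 \cdot 21 = -20 + 105 = 85$)
$q{\left(G,E \right)} = -21 + 21 E G$ ($q{\left(G,E \right)} = 21 E G - 21 = -21 + 21 E G$)
$F{\left(l,D \right)} = - \frac{8}{7}$ ($F{\left(l,D \right)} = - \frac{\left(5 - 1\right) + 4}{7} = - \frac{4 + 4}{7} = \left(- \frac{1}{7}\right) 8 = - \frac{8}{7}$)
$\left(12 + F{\left(M,7 \right)}\right) \left(q{\left(6,-16 \right)} - 409\right) = \left(12 - \frac{8}{7}\right) \left(\left(-21 + 21 \left(-16\right) 6\right) - 409\right) = \frac{76 \left(\left(-21 - 2016\right) - 409\right)}{7} = \frac{76 \left(-2037 - 409\right)}{7} = \frac{76}{7} \left(-2446\right) = - \frac{185896}{7}$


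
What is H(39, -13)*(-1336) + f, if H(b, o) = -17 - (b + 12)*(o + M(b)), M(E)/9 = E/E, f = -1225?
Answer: -251057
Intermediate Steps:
M(E) = 9 (M(E) = 9*(E/E) = 9*1 = 9)
H(b, o) = -17 - (9 + o)*(12 + b) (H(b, o) = -17 - (b + 12)*(o + 9) = -17 - (12 + b)*(9 + o) = -17 - (9 + o)*(12 + b))
H(39, -13)*(-1336) + f = (-125 - 12*(-13) - 9*39 - 1*39*(-13))*(-1336) - 1225 = (-125 + 156 - 351 + 507)*(-1336) - 1225 = 187*(-1336) - 1225 = -249832 - 1225 = -251057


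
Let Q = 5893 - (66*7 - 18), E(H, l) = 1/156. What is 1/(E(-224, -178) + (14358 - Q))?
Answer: 156/1389805 ≈ 0.00011225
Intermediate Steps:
E(H, l) = 1/156
Q = 5449 (Q = 5893 - (462 - 18) = 5893 - 1*444 = 5893 - 444 = 5449)
1/(E(-224, -178) + (14358 - Q)) = 1/(1/156 + (14358 - 1*5449)) = 1/(1/156 + (14358 - 5449)) = 1/(1/156 + 8909) = 1/(1389805/156) = 156/1389805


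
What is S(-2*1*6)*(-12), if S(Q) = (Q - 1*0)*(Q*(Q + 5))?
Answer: 12096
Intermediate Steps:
S(Q) = Q²*(5 + Q) (S(Q) = (Q + 0)*(Q*(5 + Q)) = Q*(Q*(5 + Q)) = Q²*(5 + Q))
S(-2*1*6)*(-12) = ((-2*1*6)²*(5 - 2*1*6))*(-12) = ((-2*6)²*(5 - 2*6))*(-12) = ((-12)²*(5 - 12))*(-12) = (144*(-7))*(-12) = -1008*(-12) = 12096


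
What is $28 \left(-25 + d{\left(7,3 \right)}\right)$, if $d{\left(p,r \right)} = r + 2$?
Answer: $-560$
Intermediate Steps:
$d{\left(p,r \right)} = 2 + r$
$28 \left(-25 + d{\left(7,3 \right)}\right) = 28 \left(-25 + \left(2 + 3\right)\right) = 28 \left(-25 + 5\right) = 28 \left(-20\right) = -560$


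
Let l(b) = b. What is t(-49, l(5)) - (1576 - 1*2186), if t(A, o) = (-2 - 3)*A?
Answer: 855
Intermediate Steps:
t(A, o) = -5*A
t(-49, l(5)) - (1576 - 1*2186) = -5*(-49) - (1576 - 1*2186) = 245 - (1576 - 2186) = 245 - 1*(-610) = 245 + 610 = 855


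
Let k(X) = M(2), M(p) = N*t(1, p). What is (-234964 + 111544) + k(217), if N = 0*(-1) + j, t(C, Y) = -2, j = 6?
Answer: -123432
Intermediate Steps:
N = 6 (N = 0*(-1) + 6 = 0 + 6 = 6)
M(p) = -12 (M(p) = 6*(-2) = -12)
k(X) = -12
(-234964 + 111544) + k(217) = (-234964 + 111544) - 12 = -123420 - 12 = -123432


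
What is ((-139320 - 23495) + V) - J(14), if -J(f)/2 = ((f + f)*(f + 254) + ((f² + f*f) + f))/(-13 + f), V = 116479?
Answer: -30516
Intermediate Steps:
J(f) = -2*(f + 2*f² + 2*f*(254 + f))/(-13 + f) (J(f) = -2*((f + f)*(f + 254) + ((f² + f*f) + f))/(-13 + f) = -2*((2*f)*(254 + f) + ((f² + f²) + f))/(-13 + f) = -2*(2*f*(254 + f) + (2*f² + f))/(-13 + f) = -2*(2*f*(254 + f) + (f + 2*f²))/(-13 + f) = -2*(f + 2*f² + 2*f*(254 + f))/(-13 + f))
((-139320 - 23495) + V) - J(14) = ((-139320 - 23495) + 116479) - (-2)*14*(509 + 4*14)/(-13 + 14) = (-162815 + 116479) - (-2)*14*(509 + 56)/1 = -46336 - (-2)*14*565 = -46336 - 1*(-15820) = -46336 + 15820 = -30516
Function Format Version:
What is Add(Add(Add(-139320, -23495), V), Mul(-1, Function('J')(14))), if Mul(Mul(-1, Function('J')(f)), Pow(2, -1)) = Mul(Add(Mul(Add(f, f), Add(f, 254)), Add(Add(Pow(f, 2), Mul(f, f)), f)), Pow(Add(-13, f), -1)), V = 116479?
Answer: -30516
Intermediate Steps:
Function('J')(f) = Mul(-2, Pow(Add(-13, f), -1), Add(f, Mul(2, Pow(f, 2)), Mul(2, f, Add(254, f)))) (Function('J')(f) = Mul(-2, Mul(Add(Mul(Add(f, f), Add(f, 254)), Add(Add(Pow(f, 2), Mul(f, f)), f)), Pow(Add(-13, f), -1))) = Mul(-2, Mul(Add(Mul(Mul(2, f), Add(254, f)), Add(Add(Pow(f, 2), Pow(f, 2)), f)), Pow(Add(-13, f), -1))) = Mul(-2, Mul(Add(Mul(2, f, Add(254, f)), Add(Mul(2, Pow(f, 2)), f)), Pow(Add(-13, f), -1))) = Mul(-2, Mul(Add(Mul(2, f, Add(254, f)), Add(f, Mul(2, Pow(f, 2)))), Pow(Add(-13, f), -1))) = Mul(-2, Mul(Add(f, Mul(2, Pow(f, 2)), Mul(2, f, Add(254, f))), Pow(Add(-13, f), -1))) = Mul(-2, Mul(Pow(Add(-13, f), -1), Add(f, Mul(2, Pow(f, 2)), Mul(2, f, Add(254, f))))) = Mul(-2, Pow(Add(-13, f), -1), Add(f, Mul(2, Pow(f, 2)), Mul(2, f, Add(254, f)))))
Add(Add(Add(-139320, -23495), V), Mul(-1, Function('J')(14))) = Add(Add(Add(-139320, -23495), 116479), Mul(-1, Mul(-2, 14, Pow(Add(-13, 14), -1), Add(509, Mul(4, 14))))) = Add(Add(-162815, 116479), Mul(-1, Mul(-2, 14, Pow(1, -1), Add(509, 56)))) = Add(-46336, Mul(-1, Mul(-2, 14, 1, 565))) = Add(-46336, Mul(-1, -15820)) = Add(-46336, 15820) = -30516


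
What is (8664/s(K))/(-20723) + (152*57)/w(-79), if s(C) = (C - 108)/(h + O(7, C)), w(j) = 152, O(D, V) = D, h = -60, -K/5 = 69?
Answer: 3362449/59041 ≈ 56.951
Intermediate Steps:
K = -345 (K = -5*69 = -345)
s(C) = 108/53 - C/53 (s(C) = (C - 108)/(-60 + 7) = (-108 + C)/(-53) = (-108 + C)*(-1/53) = 108/53 - C/53)
(8664/s(K))/(-20723) + (152*57)/w(-79) = (8664/(108/53 - 1/53*(-345)))/(-20723) + (152*57)/152 = (8664/(108/53 + 345/53))*(-1/20723) + 8664*(1/152) = (8664/(453/53))*(-1/20723) + 57 = (8664*(53/453))*(-1/20723) + 57 = (153064/151)*(-1/20723) + 57 = -2888/59041 + 57 = 3362449/59041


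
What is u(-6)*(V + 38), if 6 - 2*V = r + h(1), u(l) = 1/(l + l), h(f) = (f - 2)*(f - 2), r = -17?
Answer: -49/12 ≈ -4.0833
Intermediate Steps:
h(f) = (-2 + f)² (h(f) = (-2 + f)*(-2 + f) = (-2 + f)²)
u(l) = 1/(2*l)
V = 11 (V = 3 - (-17 + (-2 + 1)²)/2 = 3 - (-17 + (-1)²)/2 = 3 - (-17 + 1)/2 = 3 - ½*(-16) = 3 + 8 = 11)
u(-6)*(V + 38) = ((½)/(-6))*(11 + 38) = ((½)*(-⅙))*49 = -1/12*49 = -49/12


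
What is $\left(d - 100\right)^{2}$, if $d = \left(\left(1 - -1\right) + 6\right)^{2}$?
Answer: $1296$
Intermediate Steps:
$d = 64$ ($d = \left(\left(1 + 1\right) + 6\right)^{2} = \left(2 + 6\right)^{2} = 8^{2} = 64$)
$\left(d - 100\right)^{2} = \left(64 - 100\right)^{2} = \left(-36\right)^{2} = 1296$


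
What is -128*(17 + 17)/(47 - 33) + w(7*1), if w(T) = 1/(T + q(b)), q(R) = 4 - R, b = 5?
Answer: -13049/42 ≈ -310.69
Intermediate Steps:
w(T) = 1/(-1 + T) (w(T) = 1/(T + (4 - 1*5)) = 1/(T + (4 - 5)) = 1/(T - 1) = 1/(-1 + T))
-128*(17 + 17)/(47 - 33) + w(7*1) = -128*(17 + 17)/(47 - 33) + 1/(-1 + 7*1) = -4352/14 + 1/(-1 + 7) = -4352/14 + 1/6 = -128*17/7 + ⅙ = -2176/7 + ⅙ = -13049/42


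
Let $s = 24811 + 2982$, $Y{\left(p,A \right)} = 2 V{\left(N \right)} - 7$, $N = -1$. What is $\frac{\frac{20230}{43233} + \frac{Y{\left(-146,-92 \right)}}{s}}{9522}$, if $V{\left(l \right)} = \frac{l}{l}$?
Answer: $\frac{562036225}{11441394950418} \approx 4.9123 \cdot 10^{-5}$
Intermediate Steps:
$V{\left(l \right)} = 1$
$Y{\left(p,A \right)} = -5$ ($Y{\left(p,A \right)} = 2 \cdot 1 - 7 = 2 - 7 = -5$)
$s = 27793$
$\frac{\frac{20230}{43233} + \frac{Y{\left(-146,-92 \right)}}{s}}{9522} = \frac{\frac{20230}{43233} - \frac{5}{27793}}{9522} = \left(20230 \cdot \frac{1}{43233} - \frac{5}{27793}\right) \frac{1}{9522} = \left(\frac{20230}{43233} - \frac{5}{27793}\right) \frac{1}{9522} = \frac{562036225}{1201574769} \cdot \frac{1}{9522} = \frac{562036225}{11441394950418}$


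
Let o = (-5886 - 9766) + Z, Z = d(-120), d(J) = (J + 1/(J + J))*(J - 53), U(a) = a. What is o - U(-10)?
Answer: 1228493/240 ≈ 5118.7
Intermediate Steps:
d(J) = (-53 + J)*(J + 1/(2*J)) (d(J) = (J + 1/(2*J))*(-53 + J) = (-53 + J)*(J + 1/(2*J)))
Z = 4982573/240 (Z = ½ + (-120)² - 53*(-120) - 53/2/(-120) = ½ + 14400 + 6360 - 53/2*(-1/120) = ½ + 14400 + 6360 + 53/240 = 4982573/240 ≈ 20761.)
o = 1226093/240 (o = (-5886 - 9766) + 4982573/240 = -15652 + 4982573/240 = 1226093/240 ≈ 5108.7)
o - U(-10) = 1226093/240 - 1*(-10) = 1226093/240 + 10 = 1228493/240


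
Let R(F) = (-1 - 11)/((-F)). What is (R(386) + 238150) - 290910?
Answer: -10182674/193 ≈ -52760.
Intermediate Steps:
R(F) = 12/F (R(F) = -(-12)/F = 12/F)
(R(386) + 238150) - 290910 = (12/386 + 238150) - 290910 = (12*(1/386) + 238150) - 290910 = (6/193 + 238150) - 290910 = 45962956/193 - 290910 = -10182674/193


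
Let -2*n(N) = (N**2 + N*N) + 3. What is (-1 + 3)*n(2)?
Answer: -11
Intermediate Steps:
n(N) = -3/2 - N**2 (n(N) = -((N**2 + N*N) + 3)/2 = -((N**2 + N**2) + 3)/2 = -(2*N**2 + 3)/2 = -(3 + 2*N**2)/2 = -3/2 - N**2)
(-1 + 3)*n(2) = (-1 + 3)*(-3/2 - 1*2**2) = 2*(-3/2 - 1*4) = 2*(-3/2 - 4) = 2*(-11/2) = -11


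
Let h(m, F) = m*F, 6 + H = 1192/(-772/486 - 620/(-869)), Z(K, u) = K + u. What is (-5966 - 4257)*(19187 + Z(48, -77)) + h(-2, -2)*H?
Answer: -18094705981974/92387 ≈ -1.9586e+8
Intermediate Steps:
H = -126409854/92387 (H = -6 + 1192/(-772/486 - 620/(-869)) = -6 + 1192/(-772*1/486 - 620*(-1/869)) = -6 + 1192/(-386/243 + 620/869) = -6 + 1192/(-184774/211167) = -6 + 1192*(-211167/184774) = -6 - 125855532/92387 = -126409854/92387 ≈ -1368.3)
h(m, F) = F*m
(-5966 - 4257)*(19187 + Z(48, -77)) + h(-2, -2)*H = (-5966 - 4257)*(19187 + (48 - 77)) - 2*(-2)*(-126409854/92387) = -10223*(19187 - 29) + 4*(-126409854/92387) = -10223*19158 - 505639416/92387 = -195852234 - 505639416/92387 = -18094705981974/92387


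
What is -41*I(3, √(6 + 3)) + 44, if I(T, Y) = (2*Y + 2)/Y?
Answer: -196/3 ≈ -65.333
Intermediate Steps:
I(T, Y) = (2 + 2*Y)/Y
-41*I(3, √(6 + 3)) + 44 = -41*(2 + 2/(√(6 + 3))) + 44 = -41*(2 + 2/(√9)) + 44 = -41*(2 + 2/3) + 44 = -41*(2 + 2*(⅓)) + 44 = -41*(2 + ⅔) + 44 = -41*8/3 + 44 = -328/3 + 44 = -196/3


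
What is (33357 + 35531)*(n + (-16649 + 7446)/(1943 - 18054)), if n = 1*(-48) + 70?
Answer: 25050776760/16111 ≈ 1.5549e+6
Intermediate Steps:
n = 22 (n = -48 + 70 = 22)
(33357 + 35531)*(n + (-16649 + 7446)/(1943 - 18054)) = (33357 + 35531)*(22 + (-16649 + 7446)/(1943 - 18054)) = 68888*(22 - 9203/(-16111)) = 68888*(22 - 9203*(-1/16111)) = 68888*(22 + 9203/16111) = 68888*(363645/16111) = 25050776760/16111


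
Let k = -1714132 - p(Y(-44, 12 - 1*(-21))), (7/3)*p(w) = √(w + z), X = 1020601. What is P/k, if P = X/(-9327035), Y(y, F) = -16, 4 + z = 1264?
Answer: 21430699208317/335713047335587947575 - 21432621*√311/671426094671175895150 ≈ 6.3836e-8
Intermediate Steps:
z = 1260 (z = -4 + 1264 = 1260)
p(w) = 3*√(1260 + w)/7 (p(w) = 3*√(w + 1260)/7 = 3*√(1260 + w)/7)
P = -1020601/9327035 (P = 1020601/(-9327035) = 1020601*(-1/9327035) = -1020601/9327035 ≈ -0.10942)
k = -1714132 - 6*√311/7 (k = -1714132 - 3*√(1260 - 16)/7 = -1714132 - 3*√1244/7 = -1714132 - 3*2*√311/7 = -1714132 - 6*√311/7 ≈ -1.7141e+6)
P/k = -1020601/(9327035*(-1714132 - 6*√311/7))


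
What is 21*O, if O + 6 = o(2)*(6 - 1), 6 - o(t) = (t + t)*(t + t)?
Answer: -1176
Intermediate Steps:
o(t) = 6 - 4*t**2 (o(t) = 6 - (t + t)*(t + t) = 6 - 2*t*2*t = 6 - 4*t**2)
O = -56 (O = -6 + (6 - 4*2**2)*(6 - 1) = -6 + (6 - 4*4)*5 = -6 + (6 - 16)*5 = -6 - 10*5 = -6 - 50 = -56)
21*O = 21*(-56) = -1176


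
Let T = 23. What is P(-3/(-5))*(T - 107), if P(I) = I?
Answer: -252/5 ≈ -50.400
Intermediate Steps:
P(-3/(-5))*(T - 107) = (-3/(-5))*(23 - 107) = -3*(-⅕)*(-84) = (⅗)*(-84) = -252/5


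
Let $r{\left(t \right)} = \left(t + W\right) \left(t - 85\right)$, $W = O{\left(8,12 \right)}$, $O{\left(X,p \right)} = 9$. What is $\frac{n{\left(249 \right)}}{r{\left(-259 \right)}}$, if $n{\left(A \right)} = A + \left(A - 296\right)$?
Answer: $\frac{101}{43000} \approx 0.0023488$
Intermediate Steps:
$W = 9$
$r{\left(t \right)} = \left(-85 + t\right) \left(9 + t\right)$ ($r{\left(t \right)} = \left(t + 9\right) \left(t - 85\right) = \left(9 + t\right) \left(-85 + t\right) = \left(-85 + t\right) \left(9 + t\right)$)
$n{\left(A \right)} = -296 + 2 A$ ($n{\left(A \right)} = A + \left(-296 + A\right) = -296 + 2 A$)
$\frac{n{\left(249 \right)}}{r{\left(-259 \right)}} = \frac{-296 + 2 \cdot 249}{-765 + \left(-259\right)^{2} - -19684} = \frac{-296 + 498}{-765 + 67081 + 19684} = \frac{202}{86000} = 202 \cdot \frac{1}{86000} = \frac{101}{43000}$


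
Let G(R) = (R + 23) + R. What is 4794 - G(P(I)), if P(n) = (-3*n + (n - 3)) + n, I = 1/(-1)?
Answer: 4775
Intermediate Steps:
I = -1
P(n) = -3 - n (P(n) = (-3*n + (-3 + n)) + n = (-3 - 2*n) + n = -3 - n)
G(R) = 23 + 2*R (G(R) = (23 + R) + R = 23 + 2*R)
4794 - G(P(I)) = 4794 - (23 + 2*(-3 - 1*(-1))) = 4794 - (23 + 2*(-3 + 1)) = 4794 - (23 + 2*(-2)) = 4794 - (23 - 4) = 4794 - 1*19 = 4794 - 19 = 4775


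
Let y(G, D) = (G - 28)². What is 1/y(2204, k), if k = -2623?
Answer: 1/4734976 ≈ 2.1119e-7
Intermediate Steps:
y(G, D) = (-28 + G)²
1/y(2204, k) = 1/((-28 + 2204)²) = 1/(2176²) = 1/4734976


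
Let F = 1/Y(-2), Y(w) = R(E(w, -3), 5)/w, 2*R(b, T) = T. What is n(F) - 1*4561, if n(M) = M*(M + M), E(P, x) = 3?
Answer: -113993/25 ≈ -4559.7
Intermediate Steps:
R(b, T) = T/2
Y(w) = 5/(2*w) (Y(w) = ((1/2)*5)/w = 5/(2*w))
F = -4/5 (F = 1/((5/2)/(-2)) = 1/((5/2)*(-1/2)) = 1/(-5/4) = -4/5 ≈ -0.80000)
n(M) = 2*M**2 (n(M) = M*(2*M) = 2*M**2)
n(F) - 1*4561 = 2*(-4/5)**2 - 1*4561 = 2*(16/25) - 4561 = 32/25 - 4561 = -113993/25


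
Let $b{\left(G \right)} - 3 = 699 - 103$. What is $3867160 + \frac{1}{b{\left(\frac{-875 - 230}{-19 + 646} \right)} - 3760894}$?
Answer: $\frac{14541662412199}{3760295} \approx 3.8672 \cdot 10^{6}$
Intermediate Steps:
$b{\left(G \right)} = 599$ ($b{\left(G \right)} = 3 + \left(699 - 103\right) = 3 + 596 = 599$)
$3867160 + \frac{1}{b{\left(\frac{-875 - 230}{-19 + 646} \right)} - 3760894} = 3867160 + \frac{1}{599 - 3760894} = 3867160 + \frac{1}{-3760295} = 3867160 - \frac{1}{3760295} = \frac{14541662412199}{3760295}$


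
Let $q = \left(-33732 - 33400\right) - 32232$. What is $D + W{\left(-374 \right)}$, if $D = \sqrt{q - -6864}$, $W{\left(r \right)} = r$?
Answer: $-374 + 50 i \sqrt{37} \approx -374.0 + 304.14 i$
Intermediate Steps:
$q = -99364$ ($q = -67132 - 32232 = -99364$)
$D = 50 i \sqrt{37}$ ($D = \sqrt{-99364 - -6864} = \sqrt{-99364 + 6864} = \sqrt{-92500} = 50 i \sqrt{37} \approx 304.14 i$)
$D + W{\left(-374 \right)} = 50 i \sqrt{37} - 374 = -374 + 50 i \sqrt{37}$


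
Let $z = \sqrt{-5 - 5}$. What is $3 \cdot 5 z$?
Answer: $15 i \sqrt{10} \approx 47.434 i$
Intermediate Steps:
$z = i \sqrt{10}$ ($z = \sqrt{-10} = i \sqrt{10} \approx 3.1623 i$)
$3 \cdot 5 z = 3 \cdot 5 i \sqrt{10} = 15 i \sqrt{10}$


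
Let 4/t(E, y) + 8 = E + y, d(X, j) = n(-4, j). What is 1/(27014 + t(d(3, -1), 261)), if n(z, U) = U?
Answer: 63/1701883 ≈ 3.7018e-5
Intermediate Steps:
d(X, j) = j
t(E, y) = 4/(-8 + E + y) (t(E, y) = 4/(-8 + (E + y)) = 4/(-8 + E + y))
1/(27014 + t(d(3, -1), 261)) = 1/(27014 + 4/(-8 - 1 + 261)) = 1/(27014 + 4/252) = 1/(27014 + 4*(1/252)) = 1/(27014 + 1/63) = 1/(1701883/63) = 63/1701883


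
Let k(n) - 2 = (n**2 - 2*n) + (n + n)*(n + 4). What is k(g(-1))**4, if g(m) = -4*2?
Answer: 454371856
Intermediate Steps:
g(m) = -8
k(n) = 2 + n**2 - 2*n + 2*n*(4 + n) (k(n) = 2 + ((n**2 - 2*n) + (n + n)*(n + 4)) = 2 + ((n**2 - 2*n) + (2*n)*(4 + n)) = 2 + ((n**2 - 2*n) + 2*n*(4 + n)) = 2 + (n**2 - 2*n + 2*n*(4 + n)) = 2 + n**2 - 2*n + 2*n*(4 + n))
k(g(-1))**4 = (2 + 3*(-8)**2 + 6*(-8))**4 = (2 + 3*64 - 48)**4 = (2 + 192 - 48)**4 = 146**4 = 454371856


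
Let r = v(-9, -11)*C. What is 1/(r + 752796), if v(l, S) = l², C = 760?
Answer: 1/814356 ≈ 1.2280e-6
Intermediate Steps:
r = 61560 (r = (-9)²*760 = 81*760 = 61560)
1/(r + 752796) = 1/(61560 + 752796) = 1/814356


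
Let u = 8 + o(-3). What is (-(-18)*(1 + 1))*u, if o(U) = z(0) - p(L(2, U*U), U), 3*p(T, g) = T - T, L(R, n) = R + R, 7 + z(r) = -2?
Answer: -36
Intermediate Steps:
z(r) = -9 (z(r) = -7 - 2 = -9)
L(R, n) = 2*R
p(T, g) = 0 (p(T, g) = (T - T)/3 = (⅓)*0 = 0)
o(U) = -9 (o(U) = -9 - 1*0 = -9 + 0 = -9)
u = -1 (u = 8 - 9 = -1)
(-(-18)*(1 + 1))*u = -(-18)*(1 + 1)*(-1) = -(-18)*2*(-1) = -6*(-6)*(-1) = 36*(-1) = -36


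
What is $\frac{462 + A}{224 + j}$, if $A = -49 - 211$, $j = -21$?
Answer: $\frac{202}{203} \approx 0.99507$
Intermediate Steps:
$A = -260$
$\frac{462 + A}{224 + j} = \frac{462 - 260}{224 - 21} = \frac{202}{203}$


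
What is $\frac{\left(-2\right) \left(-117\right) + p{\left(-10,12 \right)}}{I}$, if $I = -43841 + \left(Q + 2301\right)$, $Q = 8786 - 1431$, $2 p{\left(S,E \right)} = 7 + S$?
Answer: $- \frac{31}{4558} \approx -0.0068012$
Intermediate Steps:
$p{\left(S,E \right)} = \frac{7}{2} + \frac{S}{2}$ ($p{\left(S,E \right)} = \frac{7 + S}{2} = \frac{7}{2} + \frac{S}{2}$)
$Q = 7355$ ($Q = 8786 - 1431 = 7355$)
$I = -34185$ ($I = -43841 + \left(7355 + 2301\right) = -43841 + 9656 = -34185$)
$\frac{\left(-2\right) \left(-117\right) + p{\left(-10,12 \right)}}{I} = \frac{\left(-2\right) \left(-117\right) + \left(\frac{7}{2} + \frac{1}{2} \left(-10\right)\right)}{-34185} = \left(234 + \left(\frac{7}{2} - 5\right)\right) \left(- \frac{1}{34185}\right) = \left(234 - \frac{3}{2}\right) \left(- \frac{1}{34185}\right) = \frac{465}{2} \left(- \frac{1}{34185}\right) = - \frac{31}{4558}$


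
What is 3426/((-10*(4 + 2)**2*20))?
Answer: -571/1200 ≈ -0.47583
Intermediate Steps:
3426/((-10*(4 + 2)**2*20)) = 3426/((-10*6**2*20)) = 3426/((-10*36*20)) = 3426/((-360*20)) = 3426/(-7200) = 3426*(-1/7200) = -571/1200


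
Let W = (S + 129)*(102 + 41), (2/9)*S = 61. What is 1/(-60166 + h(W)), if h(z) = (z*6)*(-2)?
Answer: -1/752572 ≈ -1.3288e-6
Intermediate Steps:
S = 549/2 (S = (9/2)*61 = 549/2 ≈ 274.50)
W = 115401/2 (W = (549/2 + 129)*(102 + 41) = (807/2)*143 = 115401/2 ≈ 57701.)
h(z) = -12*z (h(z) = (6*z)*(-2) = -12*z)
1/(-60166 + h(W)) = 1/(-60166 - 12*115401/2) = 1/(-60166 - 692406) = 1/(-752572) = -1/752572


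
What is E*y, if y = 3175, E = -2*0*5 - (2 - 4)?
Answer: 6350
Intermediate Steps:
E = 2 (E = 0*5 - 1*(-2) = 0 + 2 = 2)
E*y = 2*3175 = 6350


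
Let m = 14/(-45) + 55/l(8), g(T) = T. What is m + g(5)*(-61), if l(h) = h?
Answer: -107437/360 ≈ -298.44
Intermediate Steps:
m = 2363/360 (m = 14/(-45) + 55/8 = 14*(-1/45) + 55*(⅛) = -14/45 + 55/8 = 2363/360 ≈ 6.5639)
m + g(5)*(-61) = 2363/360 + 5*(-61) = 2363/360 - 305 = -107437/360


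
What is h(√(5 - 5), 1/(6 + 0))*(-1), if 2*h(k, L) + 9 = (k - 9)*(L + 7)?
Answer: 147/4 ≈ 36.750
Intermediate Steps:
h(k, L) = -9/2 + (-9 + k)*(7 + L)/2 (h(k, L) = -9/2 + ((k - 9)*(L + 7))/2 = -9/2 + ((-9 + k)*(7 + L))/2 = -9/2 + (-9 + k)*(7 + L)/2)
h(√(5 - 5), 1/(6 + 0))*(-1) = (-36 - 9/(2*(6 + 0)) + 7*√(5 - 5)/2 + √(5 - 5)/(2*(6 + 0)))*(-1) = (-36 - 9/2/6 + 7*√0/2 + (½)*√0/6)*(-1) = (-36 - 9/2*⅙ + (7/2)*0 + (½)*(⅙)*0)*(-1) = (-36 - ¾ + 0 + 0)*(-1) = -147/4*(-1) = 147/4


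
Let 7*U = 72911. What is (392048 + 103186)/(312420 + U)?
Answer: 3466638/2259851 ≈ 1.5340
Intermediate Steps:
U = 72911/7 (U = (⅐)*72911 = 72911/7 ≈ 10416.)
(392048 + 103186)/(312420 + U) = (392048 + 103186)/(312420 + 72911/7) = 495234/(2259851/7) = 495234*(7/2259851) = 3466638/2259851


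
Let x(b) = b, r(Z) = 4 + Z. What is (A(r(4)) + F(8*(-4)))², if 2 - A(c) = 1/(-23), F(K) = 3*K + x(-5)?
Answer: 5180176/529 ≈ 9792.4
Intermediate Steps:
F(K) = -5 + 3*K (F(K) = 3*K - 5 = -5 + 3*K)
A(c) = 47/23 (A(c) = 2 - 1/(-23) = 2 - 1*(-1/23) = 2 + 1/23 = 47/23)
(A(r(4)) + F(8*(-4)))² = (47/23 + (-5 + 3*(8*(-4))))² = (47/23 + (-5 + 3*(-32)))² = (47/23 + (-5 - 96))² = (47/23 - 101)² = (-2276/23)² = 5180176/529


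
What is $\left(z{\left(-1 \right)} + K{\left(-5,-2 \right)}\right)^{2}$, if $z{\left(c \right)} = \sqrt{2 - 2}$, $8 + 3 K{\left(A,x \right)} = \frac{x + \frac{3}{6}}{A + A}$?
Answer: $\frac{24649}{3600} \approx 6.8469$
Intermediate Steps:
$K{\left(A,x \right)} = - \frac{8}{3} + \frac{\frac{1}{2} + x}{6 A}$ ($K{\left(A,x \right)} = - \frac{8}{3} + \frac{\left(x + \frac{3}{6}\right) \frac{1}{A + A}}{3} = - \frac{8}{3} + \frac{\left(x + 3 \cdot \frac{1}{6}\right) \frac{1}{2 A}}{3} = - \frac{8}{3} + \frac{\left(x + \frac{1}{2}\right) \frac{1}{2 A}}{3} = - \frac{8}{3} + \frac{\left(\frac{1}{2} + x\right) \frac{1}{2 A}}{3} = - \frac{8}{3} + \frac{\frac{1}{2} \frac{1}{A} \left(\frac{1}{2} + x\right)}{3} = - \frac{8}{3} + \frac{\frac{1}{2} + x}{6 A}$)
$z{\left(c \right)} = 0$ ($z{\left(c \right)} = \sqrt{0} = 0$)
$\left(z{\left(-1 \right)} + K{\left(-5,-2 \right)}\right)^{2} = \left(0 + \frac{1 - -160 + 2 \left(-2\right)}{12 \left(-5\right)}\right)^{2} = \left(0 + \frac{1}{12} \left(- \frac{1}{5}\right) \left(1 + 160 - 4\right)\right)^{2} = \left(0 + \frac{1}{12} \left(- \frac{1}{5}\right) 157\right)^{2} = \left(0 - \frac{157}{60}\right)^{2} = \left(- \frac{157}{60}\right)^{2} = \frac{24649}{3600}$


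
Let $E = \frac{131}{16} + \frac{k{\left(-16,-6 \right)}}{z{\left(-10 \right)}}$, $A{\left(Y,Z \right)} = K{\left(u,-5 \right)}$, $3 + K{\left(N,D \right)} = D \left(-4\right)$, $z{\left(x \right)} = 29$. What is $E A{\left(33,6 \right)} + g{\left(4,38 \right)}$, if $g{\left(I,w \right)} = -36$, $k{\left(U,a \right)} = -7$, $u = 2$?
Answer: $\frac{45975}{464} \approx 99.084$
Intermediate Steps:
$K{\left(N,D \right)} = -3 - 4 D$ ($K{\left(N,D \right)} = -3 + D \left(-4\right) = -3 - 4 D$)
$A{\left(Y,Z \right)} = 17$ ($A{\left(Y,Z \right)} = -3 - -20 = -3 + 20 = 17$)
$E = \frac{3687}{464}$ ($E = \frac{131}{16} - \frac{7}{29} = \frac{3687}{464} \approx 7.9461$)
$E A{\left(33,6 \right)} + g{\left(4,38 \right)} = \frac{3687}{464} \cdot 17 - 36 = \frac{62679}{464} - 36 = \frac{45975}{464}$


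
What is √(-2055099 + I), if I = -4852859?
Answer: I*√6907958 ≈ 2628.3*I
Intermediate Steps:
√(-2055099 + I) = √(-2055099 - 4852859) = √(-6907958) = I*√6907958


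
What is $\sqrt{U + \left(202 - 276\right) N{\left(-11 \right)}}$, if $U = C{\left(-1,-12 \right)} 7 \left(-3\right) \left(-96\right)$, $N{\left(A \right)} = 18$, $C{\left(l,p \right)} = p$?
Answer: $6 i \sqrt{709} \approx 159.76 i$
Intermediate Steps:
$U = -24192$ ($U = - 12 \cdot 7 \left(-3\right) \left(-96\right) = \left(-12\right) \left(-21\right) \left(-96\right) = 252 \left(-96\right) = -24192$)
$\sqrt{U + \left(202 - 276\right) N{\left(-11 \right)}} = \sqrt{-24192 + \left(202 - 276\right) 18} = \sqrt{-24192 - 1332} = \sqrt{-25524} = 6 i \sqrt{709}$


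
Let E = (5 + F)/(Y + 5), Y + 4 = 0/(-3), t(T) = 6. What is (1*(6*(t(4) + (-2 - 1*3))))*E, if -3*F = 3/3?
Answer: 28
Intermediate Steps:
F = -⅓ (F = -1/3 = -⅓*1 = -⅓ ≈ -0.33333)
Y = -4 (Y = -4 + 0/(-3) = -4 + 0*(-⅓) = -4 + 0 = -4)
E = 14/3 (E = (5 - ⅓)/(-4 + 5) = (14/3)/1 = (14/3)*1 = 14/3 ≈ 4.6667)
(1*(6*(t(4) + (-2 - 1*3))))*E = (1*(6*(6 + (-2 - 1*3))))*(14/3) = (1*(6*(6 + (-2 - 3))))*(14/3) = (1*(6*(6 - 5)))*(14/3) = (1*(6*1))*(14/3) = (1*6)*(14/3) = 6*(14/3) = 28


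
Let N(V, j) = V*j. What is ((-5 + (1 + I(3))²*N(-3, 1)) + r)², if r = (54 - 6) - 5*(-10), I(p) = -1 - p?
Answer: 4356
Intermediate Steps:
r = 98 (r = 48 + 50 = 98)
((-5 + (1 + I(3))²*N(-3, 1)) + r)² = ((-5 + (1 + (-1 - 1*3))²*(-3*1)) + 98)² = ((-5 + (1 + (-1 - 3))²*(-3)) + 98)² = ((-5 + (1 - 4)²*(-3)) + 98)² = ((-5 + (-3)²*(-3)) + 98)² = ((-5 + 9*(-3)) + 98)² = ((-5 - 27) + 98)² = (-32 + 98)² = 66² = 4356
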